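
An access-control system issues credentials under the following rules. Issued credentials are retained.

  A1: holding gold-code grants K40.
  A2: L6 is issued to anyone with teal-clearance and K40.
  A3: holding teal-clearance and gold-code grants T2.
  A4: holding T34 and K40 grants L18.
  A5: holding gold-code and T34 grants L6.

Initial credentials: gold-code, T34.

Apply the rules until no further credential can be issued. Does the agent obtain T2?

No

T2 would need teal-clearance and gold-code (A3), but teal-clearance is never granted.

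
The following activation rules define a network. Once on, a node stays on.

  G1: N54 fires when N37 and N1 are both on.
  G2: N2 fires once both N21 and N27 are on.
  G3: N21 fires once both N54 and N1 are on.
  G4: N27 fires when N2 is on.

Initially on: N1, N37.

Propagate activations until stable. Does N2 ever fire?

No

N2 would need N21 and N27 (G2), but N27 never turns on.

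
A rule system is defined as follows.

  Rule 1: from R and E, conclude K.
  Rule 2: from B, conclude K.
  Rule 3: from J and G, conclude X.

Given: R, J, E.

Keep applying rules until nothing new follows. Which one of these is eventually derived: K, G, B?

R and E hold, so K follows (Rule 1).
No rule produces G, and it is not given. No rule produces B, and it is not given.

K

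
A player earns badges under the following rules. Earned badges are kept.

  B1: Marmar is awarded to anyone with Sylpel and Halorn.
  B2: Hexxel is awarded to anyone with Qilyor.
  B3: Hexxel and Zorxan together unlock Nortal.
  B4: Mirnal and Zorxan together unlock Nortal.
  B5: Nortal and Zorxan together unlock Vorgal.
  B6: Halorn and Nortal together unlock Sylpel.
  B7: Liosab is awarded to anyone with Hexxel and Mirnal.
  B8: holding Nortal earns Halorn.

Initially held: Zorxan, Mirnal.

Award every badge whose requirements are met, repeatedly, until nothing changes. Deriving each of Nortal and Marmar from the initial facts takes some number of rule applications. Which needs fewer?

Nortal

Nortal: With Mirnal and Zorxan, Nortal is earned (B4). [1 rule application]
Marmar: With Mirnal and Zorxan, Nortal is earned (B4). With Nortal, Halorn is earned (B8). With Halorn and Nortal, Sylpel is earned (B6). With Sylpel and Halorn, Marmar is earned (B1). [4 rule applications]
Nortal needs fewer.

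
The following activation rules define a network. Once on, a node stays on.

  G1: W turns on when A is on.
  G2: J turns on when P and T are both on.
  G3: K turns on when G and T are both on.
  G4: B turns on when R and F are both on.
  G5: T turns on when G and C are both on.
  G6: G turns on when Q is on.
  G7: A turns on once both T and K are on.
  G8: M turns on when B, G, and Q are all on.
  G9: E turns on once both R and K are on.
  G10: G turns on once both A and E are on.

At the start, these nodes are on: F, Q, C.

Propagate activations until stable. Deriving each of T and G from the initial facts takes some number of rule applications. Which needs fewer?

G: Q is on, so G turns on (G6). [1 rule application]
T: G6: Q on → G on. G and C are on, so T turns on (G5). [2 rule applications]
G needs fewer.

G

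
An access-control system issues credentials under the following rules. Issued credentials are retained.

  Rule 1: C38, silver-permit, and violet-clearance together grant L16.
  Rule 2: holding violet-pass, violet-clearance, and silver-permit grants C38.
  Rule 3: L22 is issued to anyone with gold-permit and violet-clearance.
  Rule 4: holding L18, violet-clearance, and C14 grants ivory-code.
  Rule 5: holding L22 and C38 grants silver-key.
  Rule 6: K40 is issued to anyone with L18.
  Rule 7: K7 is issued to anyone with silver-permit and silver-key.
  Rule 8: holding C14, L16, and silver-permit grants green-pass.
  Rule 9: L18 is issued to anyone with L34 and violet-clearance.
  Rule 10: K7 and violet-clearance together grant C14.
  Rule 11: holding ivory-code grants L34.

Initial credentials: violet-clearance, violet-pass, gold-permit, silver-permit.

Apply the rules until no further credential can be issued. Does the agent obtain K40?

No

K40 would need L18 (Rule 6), but L18 is never granted.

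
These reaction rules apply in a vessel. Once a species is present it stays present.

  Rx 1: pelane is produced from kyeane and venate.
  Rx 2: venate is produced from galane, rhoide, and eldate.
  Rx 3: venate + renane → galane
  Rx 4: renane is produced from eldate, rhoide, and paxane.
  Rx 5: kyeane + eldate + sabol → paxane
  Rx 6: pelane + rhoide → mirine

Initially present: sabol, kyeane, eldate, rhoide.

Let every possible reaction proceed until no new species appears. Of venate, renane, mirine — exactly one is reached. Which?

renane

kyeane, eldate, and sabol present → paxane forms (Rx 5).
eldate, rhoide, and paxane present → renane forms (Rx 4).
venate would need galane, rhoide, and eldate (Rx 2), but galane never forms. mirine would need pelane and rhoide (Rx 6), but pelane never forms.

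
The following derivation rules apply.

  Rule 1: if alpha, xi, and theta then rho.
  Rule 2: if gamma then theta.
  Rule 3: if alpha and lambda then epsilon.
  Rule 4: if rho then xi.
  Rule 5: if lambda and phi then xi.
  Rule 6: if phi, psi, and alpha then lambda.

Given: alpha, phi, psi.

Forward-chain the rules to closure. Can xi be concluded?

phi, psi, and alpha hold, so lambda follows (Rule 6).
From lambda and phi, Rule 5 gives xi.

Yes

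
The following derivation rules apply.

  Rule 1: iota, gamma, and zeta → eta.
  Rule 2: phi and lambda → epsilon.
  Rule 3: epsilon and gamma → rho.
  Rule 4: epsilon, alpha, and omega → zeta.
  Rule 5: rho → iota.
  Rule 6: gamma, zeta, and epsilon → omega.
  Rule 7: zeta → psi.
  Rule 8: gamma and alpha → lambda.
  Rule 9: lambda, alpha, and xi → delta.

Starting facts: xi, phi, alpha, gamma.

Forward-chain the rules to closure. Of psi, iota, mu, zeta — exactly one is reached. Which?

gamma and alpha hold, so lambda follows (Rule 8).
From phi and lambda, Rule 2 gives epsilon.
From epsilon and gamma, Rule 3 gives rho.
From rho, Rule 5 gives iota.
psi would need zeta (Rule 7), but zeta is never established. zeta would need epsilon, alpha, and omega (Rule 4), but omega is never established. No rule produces mu, and it is not given.

iota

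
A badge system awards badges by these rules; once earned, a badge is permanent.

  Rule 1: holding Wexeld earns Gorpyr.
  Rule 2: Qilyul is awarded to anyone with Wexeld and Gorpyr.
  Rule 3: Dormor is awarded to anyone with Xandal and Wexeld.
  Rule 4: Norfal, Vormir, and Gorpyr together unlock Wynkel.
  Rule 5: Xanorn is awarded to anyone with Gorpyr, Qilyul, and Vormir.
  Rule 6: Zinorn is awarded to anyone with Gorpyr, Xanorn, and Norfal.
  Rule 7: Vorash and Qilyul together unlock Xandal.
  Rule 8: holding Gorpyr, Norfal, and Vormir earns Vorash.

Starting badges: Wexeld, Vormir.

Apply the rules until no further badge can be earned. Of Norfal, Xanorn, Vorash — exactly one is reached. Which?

Xanorn

With Wexeld, Gorpyr is earned (Rule 1).
With Wexeld and Gorpyr, Qilyul is earned (Rule 2).
With Gorpyr, Qilyul, and Vormir, Xanorn is earned (Rule 5).
No rule produces Norfal, and it is not given. Vorash would need Gorpyr, Norfal, and Vormir (Rule 8), but Norfal is never earned.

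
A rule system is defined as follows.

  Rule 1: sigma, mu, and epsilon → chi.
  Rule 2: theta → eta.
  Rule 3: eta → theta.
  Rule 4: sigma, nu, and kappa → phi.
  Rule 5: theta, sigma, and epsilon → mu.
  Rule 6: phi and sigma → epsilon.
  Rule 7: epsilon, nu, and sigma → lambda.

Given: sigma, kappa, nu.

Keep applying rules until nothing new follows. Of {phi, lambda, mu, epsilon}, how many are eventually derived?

From sigma, nu, and kappa, Rule 4 gives phi.
phi and sigma hold, so epsilon follows (Rule 6).
From epsilon, nu, and sigma, Rule 7 gives lambda.
phi: reached.
lambda: reached.
mu would need theta, sigma, and epsilon (Rule 5), but theta is never established.
epsilon: reached.
Reached: phi, lambda, and epsilon — 3 of the 4.

3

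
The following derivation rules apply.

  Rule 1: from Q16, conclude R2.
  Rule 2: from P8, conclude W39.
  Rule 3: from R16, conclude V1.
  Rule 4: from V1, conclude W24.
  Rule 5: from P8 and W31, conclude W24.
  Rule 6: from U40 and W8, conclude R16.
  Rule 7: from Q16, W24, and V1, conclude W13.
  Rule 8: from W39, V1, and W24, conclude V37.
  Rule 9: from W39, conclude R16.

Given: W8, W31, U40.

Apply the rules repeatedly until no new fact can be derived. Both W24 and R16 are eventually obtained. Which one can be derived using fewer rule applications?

R16: U40 and W8 hold, so R16 follows (Rule 6). [1 rule application]
W24: From U40 and W8, Rule 6 gives R16. R16 holds, so V1 follows (Rule 3). From V1, Rule 4 gives W24. [3 rule applications]
R16 needs fewer.

R16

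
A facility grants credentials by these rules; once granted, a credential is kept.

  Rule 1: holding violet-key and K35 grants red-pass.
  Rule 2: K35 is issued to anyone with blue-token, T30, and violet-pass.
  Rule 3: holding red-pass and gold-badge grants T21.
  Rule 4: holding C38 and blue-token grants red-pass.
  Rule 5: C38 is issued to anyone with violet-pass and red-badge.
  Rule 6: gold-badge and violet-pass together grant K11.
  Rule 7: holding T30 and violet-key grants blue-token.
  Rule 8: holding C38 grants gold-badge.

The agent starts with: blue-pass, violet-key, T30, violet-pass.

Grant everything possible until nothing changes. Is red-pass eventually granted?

Holding T30 and violet-key grants blue-token (Rule 7).
Holding blue-token, T30, and violet-pass grants K35 (Rule 2).
Holding violet-key and K35 grants red-pass (Rule 1).

Yes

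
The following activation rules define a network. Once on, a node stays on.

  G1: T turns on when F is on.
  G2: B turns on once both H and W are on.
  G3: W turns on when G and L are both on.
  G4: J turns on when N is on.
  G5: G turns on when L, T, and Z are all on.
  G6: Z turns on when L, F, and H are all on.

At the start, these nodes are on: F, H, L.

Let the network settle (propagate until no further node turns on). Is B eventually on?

Yes

L, F, and H are on, so Z turns on (G6).
G1: F on → T on.
L, T, and Z are on, so G turns on (G5).
G and L are on, so W turns on (G3).
G2: H and W on → B on.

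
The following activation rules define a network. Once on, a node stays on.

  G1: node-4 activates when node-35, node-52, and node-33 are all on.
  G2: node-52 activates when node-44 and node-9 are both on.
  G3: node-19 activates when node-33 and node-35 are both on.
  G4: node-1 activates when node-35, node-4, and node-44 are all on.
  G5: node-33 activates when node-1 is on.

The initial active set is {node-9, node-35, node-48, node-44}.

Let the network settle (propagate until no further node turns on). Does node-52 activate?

node-44 and node-9 are on, so node-52 activates (G2).

Yes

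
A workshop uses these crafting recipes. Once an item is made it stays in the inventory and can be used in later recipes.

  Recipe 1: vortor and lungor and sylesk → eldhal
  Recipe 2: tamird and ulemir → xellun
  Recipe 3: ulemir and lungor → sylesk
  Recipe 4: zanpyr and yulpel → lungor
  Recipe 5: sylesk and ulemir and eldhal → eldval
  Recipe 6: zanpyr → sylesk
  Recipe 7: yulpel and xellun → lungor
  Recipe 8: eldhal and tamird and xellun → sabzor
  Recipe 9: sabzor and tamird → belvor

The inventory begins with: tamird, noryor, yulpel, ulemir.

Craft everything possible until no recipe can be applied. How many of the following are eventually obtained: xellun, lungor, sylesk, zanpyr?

3

Using Recipe 2, tamird and ulemir make xellun.
Using Recipe 7, yulpel and xellun make lungor.
ulemir and lungor → sylesk (Recipe 3).
xellun: reached.
lungor: reached.
sylesk: reached.
No rule produces zanpyr, and it is not given.
Reached: xellun, lungor, and sylesk — 3 of the 4.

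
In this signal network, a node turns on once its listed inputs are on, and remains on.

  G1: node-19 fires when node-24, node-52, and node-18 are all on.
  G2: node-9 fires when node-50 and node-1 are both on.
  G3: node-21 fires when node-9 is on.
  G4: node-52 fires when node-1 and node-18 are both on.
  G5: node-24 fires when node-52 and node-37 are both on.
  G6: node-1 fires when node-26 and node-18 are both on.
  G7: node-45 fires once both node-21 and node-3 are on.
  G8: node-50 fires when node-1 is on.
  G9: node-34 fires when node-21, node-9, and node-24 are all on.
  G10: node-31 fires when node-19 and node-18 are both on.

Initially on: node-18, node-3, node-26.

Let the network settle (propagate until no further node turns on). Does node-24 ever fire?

node-24 would need node-52 and node-37 (G5), but node-37 never turns on.

No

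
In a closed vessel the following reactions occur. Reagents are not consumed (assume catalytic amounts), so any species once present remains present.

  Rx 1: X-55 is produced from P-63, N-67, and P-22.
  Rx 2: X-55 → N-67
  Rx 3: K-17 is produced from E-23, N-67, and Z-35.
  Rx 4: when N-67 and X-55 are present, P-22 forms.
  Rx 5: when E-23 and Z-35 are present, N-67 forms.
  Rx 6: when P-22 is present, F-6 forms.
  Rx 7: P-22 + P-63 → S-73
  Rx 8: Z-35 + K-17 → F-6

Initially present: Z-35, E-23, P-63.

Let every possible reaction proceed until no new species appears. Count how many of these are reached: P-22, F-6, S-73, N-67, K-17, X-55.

E-23 and Z-35 present → N-67 forms (Rx 5).
E-23, N-67, and Z-35 present → K-17 forms (Rx 3).
Z-35 and K-17 present → F-6 forms (Rx 8).
P-22 would need N-67 and X-55 (Rx 4), but X-55 never forms.
F-6: reached.
S-73 would need P-22 and P-63 (Rx 7), but P-22 never forms.
N-67: reached.
K-17: reached.
X-55 would need P-63, N-67, and P-22 (Rx 1), but P-22 never forms.
Reached: F-6, N-67, and K-17 — 3 of the 6.

3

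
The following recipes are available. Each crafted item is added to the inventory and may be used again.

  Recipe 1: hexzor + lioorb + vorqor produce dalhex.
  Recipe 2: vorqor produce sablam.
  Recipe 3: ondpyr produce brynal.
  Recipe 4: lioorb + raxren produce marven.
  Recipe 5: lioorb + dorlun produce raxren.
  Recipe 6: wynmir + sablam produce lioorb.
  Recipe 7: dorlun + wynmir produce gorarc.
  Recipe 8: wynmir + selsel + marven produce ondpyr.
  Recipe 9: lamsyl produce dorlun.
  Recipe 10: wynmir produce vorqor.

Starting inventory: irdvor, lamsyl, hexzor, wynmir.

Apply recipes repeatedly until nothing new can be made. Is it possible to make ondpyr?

ondpyr would need wynmir, selsel, and marven (Recipe 8), but selsel is never obtained.

No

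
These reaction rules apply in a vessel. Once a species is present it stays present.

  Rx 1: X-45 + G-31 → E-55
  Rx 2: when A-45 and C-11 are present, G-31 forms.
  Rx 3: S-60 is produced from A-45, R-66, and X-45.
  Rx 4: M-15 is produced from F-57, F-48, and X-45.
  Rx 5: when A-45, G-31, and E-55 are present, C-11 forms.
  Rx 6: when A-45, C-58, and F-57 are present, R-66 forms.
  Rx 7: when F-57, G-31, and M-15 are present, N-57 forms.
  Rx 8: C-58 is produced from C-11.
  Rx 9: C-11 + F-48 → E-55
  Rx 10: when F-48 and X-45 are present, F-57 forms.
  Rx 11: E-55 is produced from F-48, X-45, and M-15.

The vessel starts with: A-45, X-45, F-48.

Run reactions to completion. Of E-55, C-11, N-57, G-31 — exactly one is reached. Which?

F-48 and X-45 present → F-57 forms (Rx 10).
F-57, F-48, and X-45 present → M-15 forms (Rx 4).
F-48, X-45, and M-15 present → E-55 forms (Rx 11).
N-57 would need F-57, G-31, and M-15 (Rx 7), but G-31 never forms. C-11 would need A-45, G-31, and E-55 (Rx 5), but G-31 never forms. G-31 would need A-45 and C-11 (Rx 2), but C-11 never forms.

E-55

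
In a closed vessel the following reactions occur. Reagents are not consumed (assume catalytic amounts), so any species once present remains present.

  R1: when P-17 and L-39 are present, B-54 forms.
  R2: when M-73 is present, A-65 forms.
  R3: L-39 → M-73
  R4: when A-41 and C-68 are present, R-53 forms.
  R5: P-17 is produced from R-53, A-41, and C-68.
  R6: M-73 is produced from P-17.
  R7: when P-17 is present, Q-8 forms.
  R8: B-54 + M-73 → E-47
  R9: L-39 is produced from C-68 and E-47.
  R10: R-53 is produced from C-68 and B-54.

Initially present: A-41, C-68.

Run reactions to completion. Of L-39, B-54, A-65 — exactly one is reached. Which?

A-41 and C-68 present → R-53 forms (R4).
R-53, A-41, and C-68 present → P-17 forms (R5).
P-17 present → M-73 forms (R6).
M-73 present → A-65 forms (R2).
L-39 would need C-68 and E-47 (R9), but E-47 never forms. B-54 would need P-17 and L-39 (R1), but L-39 never forms.

A-65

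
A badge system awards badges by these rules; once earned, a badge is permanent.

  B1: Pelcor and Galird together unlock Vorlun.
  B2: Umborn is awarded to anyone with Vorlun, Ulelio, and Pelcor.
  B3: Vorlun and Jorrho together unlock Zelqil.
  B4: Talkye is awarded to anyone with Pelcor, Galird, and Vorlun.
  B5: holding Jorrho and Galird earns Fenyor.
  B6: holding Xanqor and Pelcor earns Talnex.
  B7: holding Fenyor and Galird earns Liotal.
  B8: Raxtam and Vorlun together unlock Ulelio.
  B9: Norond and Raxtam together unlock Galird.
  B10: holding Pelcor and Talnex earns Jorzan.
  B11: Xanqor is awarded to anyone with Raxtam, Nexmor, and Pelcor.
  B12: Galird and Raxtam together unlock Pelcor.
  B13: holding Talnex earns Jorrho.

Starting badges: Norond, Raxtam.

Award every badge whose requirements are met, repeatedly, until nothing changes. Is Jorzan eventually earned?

No

Jorzan would need Pelcor and Talnex (B10), but Talnex is never earned.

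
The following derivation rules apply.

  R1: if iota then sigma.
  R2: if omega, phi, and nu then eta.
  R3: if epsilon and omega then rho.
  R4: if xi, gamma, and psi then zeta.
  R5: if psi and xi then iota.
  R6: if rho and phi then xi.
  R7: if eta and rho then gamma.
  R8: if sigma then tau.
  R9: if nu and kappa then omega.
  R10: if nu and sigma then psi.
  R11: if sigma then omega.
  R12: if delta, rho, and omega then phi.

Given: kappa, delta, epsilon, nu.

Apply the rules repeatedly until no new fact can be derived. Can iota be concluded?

iota would need psi and xi (R5), but psi is never established.

No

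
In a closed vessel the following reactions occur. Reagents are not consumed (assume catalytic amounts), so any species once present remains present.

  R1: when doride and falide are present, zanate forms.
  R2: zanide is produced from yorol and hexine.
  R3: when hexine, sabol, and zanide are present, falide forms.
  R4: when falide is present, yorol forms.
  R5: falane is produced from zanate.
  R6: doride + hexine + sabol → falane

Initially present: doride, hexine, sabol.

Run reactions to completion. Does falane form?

Yes

doride, hexine, and sabol present → falane forms (R6).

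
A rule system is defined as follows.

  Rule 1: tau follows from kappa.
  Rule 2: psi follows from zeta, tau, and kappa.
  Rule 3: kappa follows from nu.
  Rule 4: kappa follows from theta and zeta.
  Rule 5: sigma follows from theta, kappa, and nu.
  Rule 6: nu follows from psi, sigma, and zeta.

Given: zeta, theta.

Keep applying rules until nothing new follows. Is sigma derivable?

No

sigma would need theta, kappa, and nu (Rule 5), but nu is never established.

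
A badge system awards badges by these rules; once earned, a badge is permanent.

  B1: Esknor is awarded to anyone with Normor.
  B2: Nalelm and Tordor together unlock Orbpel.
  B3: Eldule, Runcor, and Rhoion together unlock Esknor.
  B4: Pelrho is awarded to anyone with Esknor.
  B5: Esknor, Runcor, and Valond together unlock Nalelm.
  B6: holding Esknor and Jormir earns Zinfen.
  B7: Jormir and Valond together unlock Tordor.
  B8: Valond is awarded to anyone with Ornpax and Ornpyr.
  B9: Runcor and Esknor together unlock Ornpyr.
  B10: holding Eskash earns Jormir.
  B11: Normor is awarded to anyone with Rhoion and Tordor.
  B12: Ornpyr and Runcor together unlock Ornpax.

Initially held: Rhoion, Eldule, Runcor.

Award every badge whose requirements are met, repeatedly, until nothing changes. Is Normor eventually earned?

Normor would need Rhoion and Tordor (B11), but Tordor is never earned.

No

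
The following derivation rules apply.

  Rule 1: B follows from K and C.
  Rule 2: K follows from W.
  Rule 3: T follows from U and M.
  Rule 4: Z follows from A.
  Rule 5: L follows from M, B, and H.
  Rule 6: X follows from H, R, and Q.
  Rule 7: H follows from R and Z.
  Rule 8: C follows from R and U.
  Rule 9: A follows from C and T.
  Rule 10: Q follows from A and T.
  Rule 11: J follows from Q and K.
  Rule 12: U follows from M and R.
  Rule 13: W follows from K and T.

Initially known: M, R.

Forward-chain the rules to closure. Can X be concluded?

From M and R, Rule 12 gives U.
From U and M, Rule 3 gives T.
From R and U, Rule 8 gives C.
C and T hold, so A follows (Rule 9).
From A and T, Rule 10 gives Q.
A holds, so Z follows (Rule 4).
R and Z hold, so H follows (Rule 7).
From H, R, and Q, Rule 6 gives X.

Yes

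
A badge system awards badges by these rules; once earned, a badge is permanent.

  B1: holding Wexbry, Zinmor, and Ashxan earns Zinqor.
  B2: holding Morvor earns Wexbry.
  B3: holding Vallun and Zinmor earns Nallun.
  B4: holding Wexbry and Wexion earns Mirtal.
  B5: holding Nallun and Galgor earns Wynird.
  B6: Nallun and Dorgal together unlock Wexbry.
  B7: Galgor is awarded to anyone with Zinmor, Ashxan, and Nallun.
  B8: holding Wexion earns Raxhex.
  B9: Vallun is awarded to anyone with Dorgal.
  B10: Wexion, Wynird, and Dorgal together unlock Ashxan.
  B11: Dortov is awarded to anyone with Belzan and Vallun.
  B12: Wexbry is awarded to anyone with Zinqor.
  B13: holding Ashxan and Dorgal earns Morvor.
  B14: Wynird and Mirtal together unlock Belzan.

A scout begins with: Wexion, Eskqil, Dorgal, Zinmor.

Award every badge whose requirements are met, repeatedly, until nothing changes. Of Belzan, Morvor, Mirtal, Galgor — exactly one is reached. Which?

Mirtal

With Dorgal, Vallun is earned (B9).
With Vallun and Zinmor, Nallun is earned (B3).
With Nallun and Dorgal, Wexbry is earned (B6).
With Wexbry and Wexion, Mirtal is earned (B4).
Galgor would need Zinmor, Ashxan, and Nallun (B7), but Ashxan is never earned. Belzan would need Wynird and Mirtal (B14), but Wynird is never earned. Morvor would need Ashxan and Dorgal (B13), but Ashxan is never earned.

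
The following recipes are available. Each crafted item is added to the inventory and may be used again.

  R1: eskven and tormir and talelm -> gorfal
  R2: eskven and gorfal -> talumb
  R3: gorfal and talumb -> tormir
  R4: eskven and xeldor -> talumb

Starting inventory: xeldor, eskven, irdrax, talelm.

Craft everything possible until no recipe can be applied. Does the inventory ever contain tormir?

No

tormir would need gorfal and talumb (R3), but gorfal is never obtained.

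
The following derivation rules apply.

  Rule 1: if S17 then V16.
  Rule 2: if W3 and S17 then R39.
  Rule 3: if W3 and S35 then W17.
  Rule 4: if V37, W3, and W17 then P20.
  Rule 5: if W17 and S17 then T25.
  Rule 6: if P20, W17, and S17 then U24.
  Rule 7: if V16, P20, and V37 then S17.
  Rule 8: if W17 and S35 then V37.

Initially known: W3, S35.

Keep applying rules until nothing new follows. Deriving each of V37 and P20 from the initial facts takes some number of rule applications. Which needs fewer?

V37: W3 and S35 hold, so W17 follows (Rule 3). W17 and S35 hold, so V37 follows (Rule 8). [2 rule applications]
P20: From W3 and S35, Rule 3 gives W17. From W17 and S35, Rule 8 gives V37. From V37, W3, and W17, Rule 4 gives P20. [3 rule applications]
V37 needs fewer.

V37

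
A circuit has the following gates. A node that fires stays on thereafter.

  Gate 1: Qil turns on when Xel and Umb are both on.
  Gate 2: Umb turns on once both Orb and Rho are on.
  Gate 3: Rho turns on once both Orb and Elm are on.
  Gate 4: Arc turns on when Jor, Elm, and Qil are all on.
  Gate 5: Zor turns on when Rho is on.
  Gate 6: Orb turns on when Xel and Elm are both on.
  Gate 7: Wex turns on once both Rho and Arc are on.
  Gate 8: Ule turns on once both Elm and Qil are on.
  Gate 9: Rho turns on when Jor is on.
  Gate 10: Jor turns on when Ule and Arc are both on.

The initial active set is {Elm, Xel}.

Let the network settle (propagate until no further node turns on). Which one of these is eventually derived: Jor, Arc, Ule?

Gate 6: Xel and Elm on → Orb on.
Gate 3: Orb and Elm on → Rho on.
Gate 2: Orb and Rho on → Umb on.
Gate 1: Xel and Umb on → Qil on.
Elm and Qil are on, so Ule turns on (Gate 8).
Jor would need Ule and Arc (Gate 10), but Arc never turns on. Arc would need Jor, Elm, and Qil (Gate 4), but Jor never turns on.

Ule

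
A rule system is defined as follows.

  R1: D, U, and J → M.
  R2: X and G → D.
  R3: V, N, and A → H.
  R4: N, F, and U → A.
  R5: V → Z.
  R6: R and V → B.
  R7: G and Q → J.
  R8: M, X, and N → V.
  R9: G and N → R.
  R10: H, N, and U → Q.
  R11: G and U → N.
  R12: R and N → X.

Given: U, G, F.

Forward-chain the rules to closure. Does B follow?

No

B would need R and V (R6), but V is never established.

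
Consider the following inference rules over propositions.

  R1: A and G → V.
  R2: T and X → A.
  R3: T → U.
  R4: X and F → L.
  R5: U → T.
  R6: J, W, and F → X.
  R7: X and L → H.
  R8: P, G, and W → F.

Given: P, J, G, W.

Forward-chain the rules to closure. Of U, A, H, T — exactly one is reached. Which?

P, G, and W hold, so F follows (R8).
From J, W, and F, R6 gives X.
From X and F, R4 gives L.
X and L hold, so H follows (R7).
U would need T (R3), but T is never established. T would need U (R5), but U is never established. A would need T and X (R2), but T is never established.

H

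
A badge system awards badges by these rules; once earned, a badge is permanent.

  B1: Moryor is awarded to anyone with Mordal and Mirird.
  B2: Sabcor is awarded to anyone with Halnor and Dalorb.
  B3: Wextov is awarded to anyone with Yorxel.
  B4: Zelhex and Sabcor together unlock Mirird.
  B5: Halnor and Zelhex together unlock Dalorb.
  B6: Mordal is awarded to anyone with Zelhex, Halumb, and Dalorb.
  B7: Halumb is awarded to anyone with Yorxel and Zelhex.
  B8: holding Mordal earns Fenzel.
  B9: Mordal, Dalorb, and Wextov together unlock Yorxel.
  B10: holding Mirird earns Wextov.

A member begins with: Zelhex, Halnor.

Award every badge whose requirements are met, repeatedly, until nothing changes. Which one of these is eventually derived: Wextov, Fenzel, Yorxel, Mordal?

Wextov

With Halnor and Zelhex, Dalorb is earned (B5).
With Halnor and Dalorb, Sabcor is earned (B2).
With Zelhex and Sabcor, Mirird is earned (B4).
With Mirird, Wextov is earned (B10).
Mordal would need Zelhex, Halumb, and Dalorb (B6), but Halumb is never earned. Yorxel would need Mordal, Dalorb, and Wextov (B9), but Mordal is never earned. Fenzel would need Mordal (B8), but Mordal is never earned.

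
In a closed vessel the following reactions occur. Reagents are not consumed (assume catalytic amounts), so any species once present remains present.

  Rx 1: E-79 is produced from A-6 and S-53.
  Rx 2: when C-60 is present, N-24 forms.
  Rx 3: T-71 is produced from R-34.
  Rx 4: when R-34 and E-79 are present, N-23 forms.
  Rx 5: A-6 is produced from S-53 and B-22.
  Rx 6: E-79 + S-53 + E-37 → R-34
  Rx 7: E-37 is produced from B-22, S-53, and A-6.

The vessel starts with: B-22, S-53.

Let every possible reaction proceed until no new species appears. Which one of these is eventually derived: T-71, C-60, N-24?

S-53 and B-22 present → A-6 forms (Rx 5).
B-22, S-53, and A-6 present → E-37 forms (Rx 7).
A-6 and S-53 present → E-79 forms (Rx 1).
E-79, S-53, and E-37 present → R-34 forms (Rx 6).
R-34 present → T-71 forms (Rx 3).
No rule produces C-60, and it is not given. N-24 would need C-60 (Rx 2), but C-60 never forms.

T-71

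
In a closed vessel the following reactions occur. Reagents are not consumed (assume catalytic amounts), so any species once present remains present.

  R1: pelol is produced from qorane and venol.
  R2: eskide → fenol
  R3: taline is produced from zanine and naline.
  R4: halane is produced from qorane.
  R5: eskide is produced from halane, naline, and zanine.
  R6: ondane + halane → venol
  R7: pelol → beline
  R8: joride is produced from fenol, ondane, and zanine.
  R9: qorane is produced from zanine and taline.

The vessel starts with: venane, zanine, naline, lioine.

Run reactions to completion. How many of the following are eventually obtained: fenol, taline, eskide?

zanine and naline present → taline forms (R3).
zanine and taline present → qorane forms (R9).
qorane present → halane forms (R4).
halane, naline, and zanine present → eskide forms (R5).
eskide present → fenol forms (R2).
fenol: reached.
taline: reached.
eskide: reached.
All 3 are reached.

3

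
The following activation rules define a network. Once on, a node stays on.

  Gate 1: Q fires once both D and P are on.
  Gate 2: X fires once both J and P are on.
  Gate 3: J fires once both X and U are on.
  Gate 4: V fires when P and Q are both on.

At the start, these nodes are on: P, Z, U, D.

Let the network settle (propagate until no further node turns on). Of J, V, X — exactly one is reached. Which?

Gate 1: D and P on → Q on.
P and Q are on, so V fires (Gate 4).
J would need X and U (Gate 3), but X never turns on. X would need J and P (Gate 2), but J never turns on.

V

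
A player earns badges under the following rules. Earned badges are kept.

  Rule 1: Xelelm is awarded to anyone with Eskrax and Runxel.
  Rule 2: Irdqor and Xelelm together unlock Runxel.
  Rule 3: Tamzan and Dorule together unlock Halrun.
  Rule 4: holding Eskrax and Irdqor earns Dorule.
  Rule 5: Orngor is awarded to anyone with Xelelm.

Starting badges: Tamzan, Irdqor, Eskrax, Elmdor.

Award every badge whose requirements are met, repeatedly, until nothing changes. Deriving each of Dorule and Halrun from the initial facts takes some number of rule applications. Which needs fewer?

Dorule

Dorule: With Eskrax and Irdqor, Dorule is earned (Rule 4). [1 rule application]
Halrun: With Eskrax and Irdqor, Dorule is earned (Rule 4). With Tamzan and Dorule, Halrun is earned (Rule 3). [2 rule applications]
Dorule needs fewer.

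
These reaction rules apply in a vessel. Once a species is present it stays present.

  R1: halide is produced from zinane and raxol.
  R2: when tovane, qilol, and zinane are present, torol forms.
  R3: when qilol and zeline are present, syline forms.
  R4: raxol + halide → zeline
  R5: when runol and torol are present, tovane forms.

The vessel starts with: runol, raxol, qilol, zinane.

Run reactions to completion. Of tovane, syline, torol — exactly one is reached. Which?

syline

zinane and raxol present → halide forms (R1).
raxol and halide present → zeline forms (R4).
qilol and zeline present → syline forms (R3).
tovane would need runol and torol (R5), but torol never forms. torol would need tovane, qilol, and zinane (R2), but tovane never forms.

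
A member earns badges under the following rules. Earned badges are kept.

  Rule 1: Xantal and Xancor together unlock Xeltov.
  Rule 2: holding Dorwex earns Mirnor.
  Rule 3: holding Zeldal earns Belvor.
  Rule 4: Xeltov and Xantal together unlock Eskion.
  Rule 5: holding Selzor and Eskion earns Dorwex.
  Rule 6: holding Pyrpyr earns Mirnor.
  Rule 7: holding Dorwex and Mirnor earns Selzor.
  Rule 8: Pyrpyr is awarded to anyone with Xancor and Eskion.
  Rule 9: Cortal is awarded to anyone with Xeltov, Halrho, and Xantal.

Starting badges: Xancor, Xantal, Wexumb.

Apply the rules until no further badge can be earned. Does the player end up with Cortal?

Cortal would need Xeltov, Halrho, and Xantal (Rule 9), but Halrho is never earned.

No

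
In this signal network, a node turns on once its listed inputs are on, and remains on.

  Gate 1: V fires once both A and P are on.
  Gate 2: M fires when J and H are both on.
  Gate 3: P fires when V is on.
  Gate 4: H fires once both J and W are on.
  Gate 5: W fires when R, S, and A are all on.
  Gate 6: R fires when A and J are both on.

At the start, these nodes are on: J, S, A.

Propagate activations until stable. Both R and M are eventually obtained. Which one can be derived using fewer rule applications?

R: Gate 6: A and J on → R on. [1 rule application]
M: A and J are on, so R fires (Gate 6). Gate 5: R, S, and A on → W on. J and W are on, so H fires (Gate 4). J and H are on, so M fires (Gate 2). [4 rule applications]
R needs fewer.

R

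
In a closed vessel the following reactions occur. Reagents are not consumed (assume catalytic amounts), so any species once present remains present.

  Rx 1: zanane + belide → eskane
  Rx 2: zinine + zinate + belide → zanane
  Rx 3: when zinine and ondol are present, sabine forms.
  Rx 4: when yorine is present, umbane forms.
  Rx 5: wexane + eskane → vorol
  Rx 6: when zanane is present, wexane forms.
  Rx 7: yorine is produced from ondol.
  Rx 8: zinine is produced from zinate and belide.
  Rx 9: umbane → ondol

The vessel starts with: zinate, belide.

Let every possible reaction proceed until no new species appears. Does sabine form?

sabine would need zinine and ondol (Rx 3), but ondol never forms.

No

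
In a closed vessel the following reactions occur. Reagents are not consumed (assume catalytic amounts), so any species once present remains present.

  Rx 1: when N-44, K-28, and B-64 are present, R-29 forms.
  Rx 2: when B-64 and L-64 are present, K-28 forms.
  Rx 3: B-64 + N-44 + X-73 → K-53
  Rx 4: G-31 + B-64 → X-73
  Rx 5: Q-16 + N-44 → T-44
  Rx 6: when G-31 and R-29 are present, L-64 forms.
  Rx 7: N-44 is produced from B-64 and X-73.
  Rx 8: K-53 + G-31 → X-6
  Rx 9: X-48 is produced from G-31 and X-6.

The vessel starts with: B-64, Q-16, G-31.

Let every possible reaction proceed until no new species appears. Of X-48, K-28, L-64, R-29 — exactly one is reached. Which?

G-31 and B-64 present → X-73 forms (Rx 4).
B-64 and X-73 present → N-44 forms (Rx 7).
B-64, N-44, and X-73 present → K-53 forms (Rx 3).
K-53 and G-31 present → X-6 forms (Rx 8).
G-31 and X-6 present → X-48 forms (Rx 9).
K-28 would need B-64 and L-64 (Rx 2), but L-64 never forms. L-64 would need G-31 and R-29 (Rx 6), but R-29 never forms. R-29 would need N-44, K-28, and B-64 (Rx 1), but K-28 never forms.

X-48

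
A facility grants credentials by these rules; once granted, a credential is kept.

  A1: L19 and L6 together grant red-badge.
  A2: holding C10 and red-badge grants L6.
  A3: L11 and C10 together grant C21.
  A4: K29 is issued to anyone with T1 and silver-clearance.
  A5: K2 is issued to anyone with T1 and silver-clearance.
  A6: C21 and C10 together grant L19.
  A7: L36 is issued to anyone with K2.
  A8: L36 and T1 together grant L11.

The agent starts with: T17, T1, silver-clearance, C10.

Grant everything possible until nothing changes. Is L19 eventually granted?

Yes

Holding T1 and silver-clearance grants K2 (A5).
Holding K2 grants L36 (A7).
Holding L36 and T1 grants L11 (A8).
Holding L11 and C10 grants C21 (A3).
Holding C21 and C10 grants L19 (A6).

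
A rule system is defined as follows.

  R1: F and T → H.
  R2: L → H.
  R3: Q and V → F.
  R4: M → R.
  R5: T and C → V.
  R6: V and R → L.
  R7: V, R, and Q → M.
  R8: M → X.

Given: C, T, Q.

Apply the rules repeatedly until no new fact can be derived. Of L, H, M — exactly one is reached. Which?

T and C hold, so V follows (R5).
From Q and V, R3 gives F.
F and T hold, so H follows (R1).
M would need V, R, and Q (R7), but R is never established. L would need V and R (R6), but R is never established.

H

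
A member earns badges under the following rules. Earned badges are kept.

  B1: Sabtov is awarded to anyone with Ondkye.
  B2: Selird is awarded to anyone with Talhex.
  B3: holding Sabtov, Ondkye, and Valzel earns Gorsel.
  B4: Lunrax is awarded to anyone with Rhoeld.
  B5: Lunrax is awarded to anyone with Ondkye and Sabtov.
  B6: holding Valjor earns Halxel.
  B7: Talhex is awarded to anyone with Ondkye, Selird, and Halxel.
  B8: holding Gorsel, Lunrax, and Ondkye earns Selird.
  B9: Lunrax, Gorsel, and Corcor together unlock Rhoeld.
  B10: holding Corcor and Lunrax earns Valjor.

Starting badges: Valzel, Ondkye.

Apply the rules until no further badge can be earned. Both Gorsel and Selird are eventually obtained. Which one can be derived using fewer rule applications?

Gorsel

Gorsel: With Ondkye, Sabtov is earned (B1). With Sabtov, Ondkye, and Valzel, Gorsel is earned (B3). [2 rule applications]
Selird: With Ondkye, Sabtov is earned (B1). With Sabtov, Ondkye, and Valzel, Gorsel is earned (B3). With Ondkye and Sabtov, Lunrax is earned (B5). With Gorsel, Lunrax, and Ondkye, Selird is earned (B8). [4 rule applications]
Gorsel needs fewer.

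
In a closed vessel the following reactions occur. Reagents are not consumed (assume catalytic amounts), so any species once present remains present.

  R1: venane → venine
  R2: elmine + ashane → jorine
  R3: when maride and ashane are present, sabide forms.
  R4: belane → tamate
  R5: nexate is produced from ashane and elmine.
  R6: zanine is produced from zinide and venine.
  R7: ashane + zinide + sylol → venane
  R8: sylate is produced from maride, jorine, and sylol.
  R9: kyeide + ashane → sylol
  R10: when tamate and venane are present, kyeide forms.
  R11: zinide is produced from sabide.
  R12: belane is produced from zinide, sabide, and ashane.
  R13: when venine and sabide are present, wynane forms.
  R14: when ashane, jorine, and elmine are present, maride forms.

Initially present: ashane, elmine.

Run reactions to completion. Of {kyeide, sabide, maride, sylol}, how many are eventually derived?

2

elmine and ashane present → jorine forms (R2).
ashane, jorine, and elmine present → maride forms (R14).
maride and ashane present → sabide forms (R3).
kyeide would need tamate and venane (R10), but venane never forms.
sabide: reached.
maride: reached.
sylol would need kyeide and ashane (R9), but kyeide never forms.
Reached: sabide and maride — 2 of the 4.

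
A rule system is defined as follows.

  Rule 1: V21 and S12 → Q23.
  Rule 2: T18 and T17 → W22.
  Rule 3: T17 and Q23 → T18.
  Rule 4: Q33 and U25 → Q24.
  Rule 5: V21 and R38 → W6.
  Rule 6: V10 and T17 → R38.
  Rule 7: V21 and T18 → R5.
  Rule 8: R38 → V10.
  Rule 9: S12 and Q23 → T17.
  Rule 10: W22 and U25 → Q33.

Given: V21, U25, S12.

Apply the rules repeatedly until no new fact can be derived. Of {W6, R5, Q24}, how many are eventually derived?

V21 and S12 hold, so Q23 follows (Rule 1).
S12 and Q23 hold, so T17 follows (Rule 9).
T17 and Q23 hold, so T18 follows (Rule 3).
V21 and T18 hold, so R5 follows (Rule 7).
From T18 and T17, Rule 2 gives W22.
From W22 and U25, Rule 10 gives Q33.
Q33 and U25 hold, so Q24 follows (Rule 4).
W6 would need V21 and R38 (Rule 5), but R38 is never established.
R5: reached.
Q24: reached.
Reached: R5 and Q24 — 2 of the 3.

2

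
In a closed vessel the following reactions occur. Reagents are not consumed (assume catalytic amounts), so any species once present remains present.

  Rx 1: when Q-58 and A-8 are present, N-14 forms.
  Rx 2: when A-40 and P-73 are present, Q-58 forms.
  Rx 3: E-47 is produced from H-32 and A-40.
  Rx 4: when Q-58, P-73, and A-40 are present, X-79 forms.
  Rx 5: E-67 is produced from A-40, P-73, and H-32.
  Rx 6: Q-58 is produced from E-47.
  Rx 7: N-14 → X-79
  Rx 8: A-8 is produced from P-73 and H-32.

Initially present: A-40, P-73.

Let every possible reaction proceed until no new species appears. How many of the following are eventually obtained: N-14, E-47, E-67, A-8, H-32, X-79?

A-40 and P-73 present → Q-58 forms (Rx 2).
Q-58, P-73, and A-40 present → X-79 forms (Rx 4).
N-14 would need Q-58 and A-8 (Rx 1), but A-8 never forms.
E-47 would need H-32 and A-40 (Rx 3), but H-32 never forms.
E-67 would need A-40, P-73, and H-32 (Rx 5), but H-32 never forms.
A-8 would need P-73 and H-32 (Rx 8), but H-32 never forms.
No rule produces H-32, and it is not given.
X-79: reached.
Reached: X-79 — 1 of the 6.

1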